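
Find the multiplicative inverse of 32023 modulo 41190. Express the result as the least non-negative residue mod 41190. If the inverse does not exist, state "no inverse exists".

Extended Euclidean algorithm:
41190 = 1×32023 + 9167
32023 = 3×9167 + 4522
9167 = 2×4522 + 123
4522 = 36×123 + 94
123 = 1×94 + 29
94 = 3×29 + 7
29 = 4×7 + 1
7 = 7×1 + 0
gcd = 1, so the inverse exists. Back-substitute:
1 = 29 − 4·7
1 = −4·94 + 13·29
1 = 13·123 − 17·94
1 = −17·4522 + 625·123
1 = 625·9167 − 1267·4522
1 = −1267·32023 + 4426·9167
1 = 4426·41190 − 5693·32023
So 32023·(-5693) ≡ 1 (mod 41190), and -5693 ≡ 35497 (mod 41190).

35497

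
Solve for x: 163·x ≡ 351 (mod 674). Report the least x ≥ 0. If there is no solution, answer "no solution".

First find gcd(163, 674):
674 = 4·163 + 22
163 = 7·22 + 9
22 = 2·9 + 4
9 = 2·4 + 1
4 = 4·1 + 0
gcd = 1, so a unique solution mod 674 exists.
Back-substitute for the Bézout coefficients:
1 = 9 − 2·4
1 = −2·22 + 5·9
1 = 5·163 − 37·22
1 = −37·674 + 153·163
So 163·(153) ≡ 1 (mod 674), giving 163⁻¹ ≡ 153.
x ≡ 163⁻¹·351 ≡ 153·351 ≡ 457 (mod 674).

457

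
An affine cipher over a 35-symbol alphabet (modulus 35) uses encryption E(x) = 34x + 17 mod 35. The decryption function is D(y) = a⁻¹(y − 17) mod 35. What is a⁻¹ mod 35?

Run Euclid on (35, 34):
35 = 1×34 + 1
34 = 34×1 + 0
Since gcd(34, 35) = 1, back-substitute to write 1 as a combination:
1 = 35 − 34
So 34·(-1) ≡ 1 (mod 35), and -1 ≡ 34 (mod 35).

34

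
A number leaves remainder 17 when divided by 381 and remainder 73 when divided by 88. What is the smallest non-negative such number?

3065

Write x = 17 + 381·k. Then 381·k ≡ 73 − 17 ≡ 56 (mod 88).
Need 381⁻¹ mod 88. Extended Euclid on (88, 29):
88 = 3×29 + 1
29 = 29×1 + 0
Back-substitute:
1 = 88 − 3·29
381⁻¹ ≡ 85 (mod 88), so k ≡ 85·56 ≡ 8 (mod 88).
x = 17 + 381·8 = 3065.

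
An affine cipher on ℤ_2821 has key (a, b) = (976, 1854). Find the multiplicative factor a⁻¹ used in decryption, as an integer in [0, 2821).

1951

gcd(2821, 976) by repeated division:
2821 = 2*976 + 869
976 = 1*869 + 107
869 = 8*107 + 13
107 = 8*13 + 3
13 = 4*3 + 1
3 = 3*1 + 0
Since gcd(976, 2821) = 1, back-substitute to write 1 as a combination:
1 = 13 − 4·3
1 = −4·107 + 33·13
1 = 33·869 − 268·107
1 = −268·976 + 301·869
1 = 301·2821 − 870·976
Thus 976·(-870) ≡ 1 (mod 2821); reducing, -870 mod 2821 = 1951.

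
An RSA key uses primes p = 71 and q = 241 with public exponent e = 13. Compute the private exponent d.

3877

φ(n) = (p−1)(q−1) = 70·240 = 16800.
Need d with 13·d ≡ 1 (mod 16800). Apply the extended Euclidean algorithm:
16800 = 1292*13 + 4
13 = 3*4 + 1
4 = 4*1 + 0
Back-substitute:
1 = 13 − 3·4
1 = −3·16800 + 3877·13
So 13·3877 ≡ 1 (mod 16800), hence d = 3877.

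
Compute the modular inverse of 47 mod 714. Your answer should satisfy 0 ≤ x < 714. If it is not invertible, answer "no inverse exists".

Apply the Euclidean algorithm to 714 and 47:
714 = 15×47 + 9
47 = 5×9 + 2
9 = 4×2 + 1
2 = 2×1 + 0
gcd = 1, so the inverse exists. Back-substitute:
1 = 9 − 4·2
1 = −4·47 + 21·9
1 = 21·714 − 319·47
So 47·(-319) ≡ 1 (mod 714), and -319 ≡ 395 (mod 714).

395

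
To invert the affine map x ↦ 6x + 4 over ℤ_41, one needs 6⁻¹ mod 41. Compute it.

7

Extended Euclidean algorithm:
41 = 6·6 + 5
6 = 1·5 + 1
5 = 5·1 + 0
Since gcd(6, 41) = 1, back-substitute to write 1 as a combination:
1 = 6 − 5
1 = −41 + 7·6
So 6·7 ≡ 1 (mod 41).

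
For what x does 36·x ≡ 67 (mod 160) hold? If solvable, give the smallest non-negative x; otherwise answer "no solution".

gcd(36, 160):
160 = 4×36 + 16
36 = 2×16 + 4
16 = 4×4 + 0
gcd = 4, but 4 ∤ 67, so the congruence has no solution.

no solution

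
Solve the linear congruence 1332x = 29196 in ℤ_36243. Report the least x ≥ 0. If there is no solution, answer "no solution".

First find gcd(1332, 36243):
36243 = 27×1332 + 279
1332 = 4×279 + 216
279 = 1×216 + 63
216 = 3×63 + 27
63 = 2×27 + 9
27 = 3×9 + 0
gcd = 9 and 9 | 29196, so solutions exist. Divide through by 9: 148x ≡ 3244 (mod 4027).
Now find 148⁻¹ mod 4027:
4027 = 27*148 + 31
148 = 4*31 + 24
31 = 1*24 + 7
24 = 3*7 + 3
7 = 2*3 + 1
3 = 3*1 + 0
Back-substitute:
1 = 7 − 2·3
1 = −2·24 + 7·7
1 = 7·31 − 9·24
1 = −9·148 + 43·31
1 = 43·4027 − 1170·148
So 148·(-1170) ≡ 1 (mod 4027), i.e. 148⁻¹ ≡ 2857.
Then x ≡ 2857·3244 ≡ 1981 (mod 4027); the smallest non-negative solution is x = 1981.

1981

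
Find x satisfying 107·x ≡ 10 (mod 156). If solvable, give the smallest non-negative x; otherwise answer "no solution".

38

First find gcd(107, 156):
156 = 1·107 + 49
107 = 2·49 + 9
49 = 5·9 + 4
9 = 2·4 + 1
4 = 4·1 + 0
gcd = 1, so a unique solution mod 156 exists.
Back-substitute for the Bézout coefficients:
1 = 9 − 2·4
1 = −2·49 + 11·9
1 = 11·107 − 24·49
1 = −24·156 + 35·107
So 107·(35) ≡ 1 (mod 156), giving 107⁻¹ ≡ 35.
x ≡ 107⁻¹·10 ≡ 35·10 ≡ 38 (mod 156).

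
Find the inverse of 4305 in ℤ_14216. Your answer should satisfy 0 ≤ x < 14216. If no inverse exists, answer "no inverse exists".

1945

Extended Euclidean algorithm:
14216 = 3×4305 + 1301
4305 = 3×1301 + 402
1301 = 3×402 + 95
402 = 4×95 + 22
95 = 4×22 + 7
22 = 3×7 + 1
7 = 7×1 + 0
The gcd is 1. Working backward:
1 = 22 − 3·7
1 = −3·95 + 13·22
1 = 13·402 − 55·95
1 = −55·1301 + 178·402
1 = 178·4305 − 589·1301
1 = −589·14216 + 1945·4305
So 4305·1945 ≡ 1 (mod 14216).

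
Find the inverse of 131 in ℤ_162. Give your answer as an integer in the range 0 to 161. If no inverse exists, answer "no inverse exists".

Extended Euclidean algorithm:
162 = 1×131 + 31
131 = 4×31 + 7
31 = 4×7 + 3
7 = 2×3 + 1
3 = 3×1 + 0
Since gcd(131, 162) = 1, back-substitute to write 1 as a combination:
1 = 7 − 2·3
1 = −2·31 + 9·7
1 = 9·131 − 38·31
1 = −38·162 + 47·131
So 131·47 ≡ 1 (mod 162).

47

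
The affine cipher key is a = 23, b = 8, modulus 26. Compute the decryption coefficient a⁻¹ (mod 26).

Run Euclid on (26, 23):
26 = 1×23 + 3
23 = 7×3 + 2
3 = 1×2 + 1
2 = 2×1 + 0
Since gcd(23, 26) = 1, back-substitute to write 1 as a combination:
1 = 3 − 2
1 = −23 + 8·3
1 = 8·26 − 9·23
So 23·(-9) ≡ 1 (mod 26), and -9 ≡ 17 (mod 26).

17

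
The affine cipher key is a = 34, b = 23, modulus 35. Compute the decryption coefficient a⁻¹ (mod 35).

34

Apply the Euclidean algorithm to 35 and 34:
35 = 1*34 + 1
34 = 34*1 + 0
Since gcd(34, 35) = 1, back-substitute to write 1 as a combination:
1 = 35 − 34
So 34·(-1) ≡ 1 (mod 35), and -1 ≡ 34 (mod 35).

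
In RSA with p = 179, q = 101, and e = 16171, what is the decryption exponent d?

6731

φ(n) = (p−1)(q−1) = 178·100 = 17800.
Need d with 16171·d ≡ 1 (mod 17800). Apply the extended Euclidean algorithm:
17800 = 1*16171 + 1629
16171 = 9*1629 + 1510
1629 = 1*1510 + 119
1510 = 12*119 + 82
119 = 1*82 + 37
82 = 2*37 + 8
37 = 4*8 + 5
8 = 1*5 + 3
5 = 1*3 + 2
3 = 1*2 + 1
2 = 2*1 + 0
Back-substitute:
1 = 3 − 2
1 = −5 + 2·3
1 = 2·8 − 3·5
1 = −3·37 + 14·8
1 = 14·82 − 31·37
1 = −31·119 + 45·82
1 = 45·1510 − 571·119
1 = −571·1629 + 616·1510
1 = 616·16171 − 6115·1629
1 = −6115·17800 + 6731·16171
So 16171·6731 ≡ 1 (mod 17800), hence d = 6731.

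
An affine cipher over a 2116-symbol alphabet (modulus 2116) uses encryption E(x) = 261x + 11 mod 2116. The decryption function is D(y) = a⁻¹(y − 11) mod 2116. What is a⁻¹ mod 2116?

Extended Euclidean algorithm:
2116 = 8×261 + 28
261 = 9×28 + 9
28 = 3×9 + 1
9 = 9×1 + 0
The gcd is 1. Working backward:
1 = 28 − 3·9
1 = −3·261 + 28·28
1 = 28·2116 − 227·261
So 261·(-227) ≡ 1 (mod 2116), and -227 ≡ 1889 (mod 2116).

1889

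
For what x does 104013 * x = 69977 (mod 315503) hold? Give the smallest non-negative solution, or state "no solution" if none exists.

First find gcd(104013, 315503):
315503 = 3·104013 + 3464
104013 = 30·3464 + 93
3464 = 37·93 + 23
93 = 4·23 + 1
23 = 23·1 + 0
gcd = 1, so a unique solution mod 315503 exists.
Back-substitute for the Bézout coefficients:
1 = 93 − 4·23
1 = −4·3464 + 149·93
1 = 149·104013 − 4474·3464
1 = −4474·315503 + 13571·104013
So 104013·(13571) ≡ 1 (mod 315503), giving 104013⁻¹ ≡ 13571.
x ≡ 104013⁻¹·69977 ≡ 13571·69977 ≡ 309340 (mod 315503).

309340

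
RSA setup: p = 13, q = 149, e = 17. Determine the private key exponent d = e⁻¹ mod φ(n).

209

φ(n) = (p−1)(q−1) = 12·148 = 1776.
Need d with 17·d ≡ 1 (mod 1776). Apply the extended Euclidean algorithm:
1776 = 104·17 + 8
17 = 2·8 + 1
8 = 8·1 + 0
Back-substitute:
1 = 17 − 2·8
1 = −2·1776 + 209·17
So 17·209 ≡ 1 (mod 1776), hence d = 209.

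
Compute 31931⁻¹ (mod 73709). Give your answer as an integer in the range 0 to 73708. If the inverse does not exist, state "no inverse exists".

58813

Extended Euclidean algorithm:
73709 = 2×31931 + 9847
31931 = 3×9847 + 2390
9847 = 4×2390 + 287
2390 = 8×287 + 94
287 = 3×94 + 5
94 = 18×5 + 4
5 = 1×4 + 1
4 = 4×1 + 0
Since gcd(31931, 73709) = 1, back-substitute to write 1 as a combination:
1 = 5 − 4
1 = −94 + 19·5
1 = 19·287 − 58·94
1 = −58·2390 + 483·287
1 = 483·9847 − 1990·2390
1 = −1990·31931 + 6453·9847
1 = 6453·73709 − 14896·31931
Hence 31931⁻¹ ≡ -14896 ≡ 58813 (mod 73709).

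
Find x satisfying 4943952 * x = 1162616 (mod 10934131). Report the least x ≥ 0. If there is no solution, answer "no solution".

First find gcd(4943952, 10934131):
10934131 = 2×4943952 + 1046227
4943952 = 4×1046227 + 759044
1046227 = 1×759044 + 287183
759044 = 2×287183 + 184678
287183 = 1×184678 + 102505
184678 = 1×102505 + 82173
102505 = 1×82173 + 20332
82173 = 4×20332 + 845
20332 = 24×845 + 52
845 = 16×52 + 13
52 = 4×13 + 0
gcd = 13 and 13 | 1162616, so solutions exist. Divide through by 13: 380304x ≡ 89432 (mod 841087).
Now find 380304⁻¹ mod 841087:
841087 = 2*380304 + 80479
380304 = 4*80479 + 58388
80479 = 1*58388 + 22091
58388 = 2*22091 + 14206
22091 = 1*14206 + 7885
14206 = 1*7885 + 6321
7885 = 1*6321 + 1564
6321 = 4*1564 + 65
1564 = 24*65 + 4
65 = 16*4 + 1
4 = 4*1 + 0
Back-substitute:
1 = 65 − 16·4
1 = −16·1564 + 385·65
1 = 385·6321 − 1556·1564
1 = −1556·7885 + 1941·6321
1 = 1941·14206 − 3497·7885
1 = −3497·22091 + 5438·14206
1 = 5438·58388 − 14373·22091
1 = −14373·80479 + 19811·58388
1 = 19811·380304 − 93617·80479
1 = −93617·841087 + 207045·380304
So 380304⁻¹ ≡ 207045 (mod 841087).
Then x ≡ 207045·89432 ≡ 759222 (mod 841087); the smallest non-negative solution is x = 759222.

759222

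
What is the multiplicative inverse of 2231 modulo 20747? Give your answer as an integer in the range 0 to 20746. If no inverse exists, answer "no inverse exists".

3199

Run Euclid on (20747, 2231):
20747 = 9·2231 + 668
2231 = 3·668 + 227
668 = 2·227 + 214
227 = 1·214 + 13
214 = 16·13 + 6
13 = 2·6 + 1
6 = 6·1 + 0
The gcd is 1. Working backward:
1 = 13 − 2·6
1 = −2·214 + 33·13
1 = 33·227 − 35·214
1 = −35·668 + 103·227
1 = 103·2231 − 344·668
1 = −344·20747 + 3199·2231
So 2231·3199 ≡ 1 (mod 20747).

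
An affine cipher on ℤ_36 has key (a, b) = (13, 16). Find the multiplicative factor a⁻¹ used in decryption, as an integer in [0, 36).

25

Apply the Euclidean algorithm to 36 and 13:
36 = 2×13 + 10
13 = 1×10 + 3
10 = 3×3 + 1
3 = 3×1 + 0
gcd = 1, so the inverse exists. Back-substitute:
1 = 10 − 3·3
1 = −3·13 + 4·10
1 = 4·36 − 11·13
Hence 13⁻¹ ≡ -11 ≡ 25 (mod 36).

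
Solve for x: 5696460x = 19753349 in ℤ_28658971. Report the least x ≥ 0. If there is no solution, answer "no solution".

First find gcd(5696460, 28658971):
28658971 = 5×5696460 + 176671
5696460 = 32×176671 + 42988
176671 = 4×42988 + 4719
42988 = 9×4719 + 517
4719 = 9×517 + 66
517 = 7×66 + 55
66 = 1×55 + 11
55 = 5×11 + 0
gcd = 11 and 11 | 19753349, so solutions exist. Divide through by 11: 517860x ≡ 1795759 (mod 2605361).
Now find 517860⁻¹ mod 2605361:
2605361 = 5*517860 + 16061
517860 = 32*16061 + 3908
16061 = 4*3908 + 429
3908 = 9*429 + 47
429 = 9*47 + 6
47 = 7*6 + 5
6 = 1*5 + 1
5 = 5*1 + 0
Back-substitute:
1 = 6 − 5
1 = −47 + 8·6
1 = 8·429 − 73·47
1 = −73·3908 + 665·429
1 = 665·16061 − 2733·3908
1 = −2733·517860 + 88121·16061
1 = 88121·2605361 − 443338·517860
So 517860·(-443338) ≡ 1 (mod 2605361), i.e. 517860⁻¹ ≡ 2162023.
Then x ≡ 2162023·1795759 ≡ 2378672 (mod 2605361); the smallest non-negative solution is x = 2378672.

2378672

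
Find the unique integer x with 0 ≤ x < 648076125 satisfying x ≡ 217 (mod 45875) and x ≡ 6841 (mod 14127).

Write x = 217 + 45875·k. Then 45875·k ≡ 6841 − 217 ≡ 6624 (mod 14127).
Need 45875⁻¹ mod 14127. Extended Euclid on (14127, 3494):
14127 = 4*3494 + 151
3494 = 23*151 + 21
151 = 7*21 + 4
21 = 5*4 + 1
4 = 4*1 + 0
Back-substitute:
1 = 21 − 5·4
1 = −5·151 + 36·21
1 = 36·3494 − 833·151
1 = −833·14127 + 3368·3494
45875⁻¹ ≡ 3368 (mod 14127), so k ≡ 3368·6624 ≡ 3099 (mod 14127).
x = 217 + 45875·3099 = 142166842.

142166842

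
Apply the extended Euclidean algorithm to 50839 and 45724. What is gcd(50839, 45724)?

Euclidean algorithm:
50839 = 1·45724 + 5115
45724 = 8·5115 + 4804
5115 = 1·4804 + 311
4804 = 15·311 + 139
311 = 2·139 + 33
139 = 4·33 + 7
33 = 4·7 + 5
7 = 1·5 + 2
5 = 2·2 + 1
2 = 2·1 + 0
gcd(50839, 45724) = 1.
Working backward:
1 = 5 − 2·2
1 = −2·7 + 3·5
1 = 3·33 − 14·7
1 = −14·139 + 59·33
1 = 59·311 − 132·139
1 = −132·4804 + 2039·311
1 = 2039·5115 − 2171·4804
1 = −2171·45724 + 19407·5115
1 = 19407·50839 − 21578·45724
So 1 = (19407)·50839 + (-21578)·45724.

1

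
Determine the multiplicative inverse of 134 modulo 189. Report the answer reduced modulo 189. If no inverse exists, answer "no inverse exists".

134

Run Euclid on (189, 134):
189 = 1×134 + 55
134 = 2×55 + 24
55 = 2×24 + 7
24 = 3×7 + 3
7 = 2×3 + 1
3 = 3×1 + 0
The gcd is 1. Working backward:
1 = 7 − 2·3
1 = −2·24 + 7·7
1 = 7·55 − 16·24
1 = −16·134 + 39·55
1 = 39·189 − 55·134
So 134·(-55) ≡ 1 (mod 189), and -55 ≡ 134 (mod 189).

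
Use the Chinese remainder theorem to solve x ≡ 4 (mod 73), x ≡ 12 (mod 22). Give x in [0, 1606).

Write x = 4 + 73·k. Then 73·k ≡ 12 − 4 ≡ 8 (mod 22).
Need 73⁻¹ mod 22. Extended Euclid on (22, 7):
22 = 3·7 + 1
7 = 7·1 + 0
Back-substitute:
1 = 22 − 3·7
73⁻¹ ≡ 19 (mod 22), so k ≡ 19·8 ≡ 20 (mod 22).
x = 4 + 73·20 = 1464.

1464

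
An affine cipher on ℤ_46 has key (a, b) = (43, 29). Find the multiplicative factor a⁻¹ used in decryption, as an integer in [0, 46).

15

Extended Euclidean algorithm:
46 = 1*43 + 3
43 = 14*3 + 1
3 = 3*1 + 0
The gcd is 1. Working backward:
1 = 43 − 14·3
1 = −14·46 + 15·43
So 43·15 ≡ 1 (mod 46).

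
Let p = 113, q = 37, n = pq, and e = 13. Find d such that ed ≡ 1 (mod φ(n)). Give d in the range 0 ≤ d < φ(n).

1861

φ(n) = (p−1)(q−1) = 112·36 = 4032.
Need d with 13·d ≡ 1 (mod 4032). Apply the extended Euclidean algorithm:
4032 = 310×13 + 2
13 = 6×2 + 1
2 = 2×1 + 0
Back-substitute:
1 = 13 − 6·2
1 = −6·4032 + 1861·13
So 13·1861 ≡ 1 (mod 4032), hence d = 1861.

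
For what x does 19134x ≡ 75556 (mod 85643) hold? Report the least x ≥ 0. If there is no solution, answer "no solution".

80052

First find gcd(19134, 85643):
85643 = 4×19134 + 9107
19134 = 2×9107 + 920
9107 = 9×920 + 827
920 = 1×827 + 93
827 = 8×93 + 83
93 = 1×83 + 10
83 = 8×10 + 3
10 = 3×3 + 1
3 = 3×1 + 0
gcd = 1, so a unique solution mod 85643 exists.
Back-substitute for the Bézout coefficients:
1 = 10 − 3·3
1 = −3·83 + 25·10
1 = 25·93 − 28·83
1 = −28·827 + 249·93
1 = 249·920 − 277·827
1 = −277·9107 + 2742·920
1 = 2742·19134 − 5761·9107
1 = −5761·85643 + 25786·19134
So 19134·(25786) ≡ 1 (mod 85643), giving 19134⁻¹ ≡ 25786.
x ≡ 19134⁻¹·75556 ≡ 25786·75556 ≡ 80052 (mod 85643).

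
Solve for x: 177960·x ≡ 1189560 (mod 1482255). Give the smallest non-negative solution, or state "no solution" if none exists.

First find gcd(177960, 1482255):
1482255 = 8*177960 + 58575
177960 = 3*58575 + 2235
58575 = 26*2235 + 465
2235 = 4*465 + 375
465 = 1*375 + 90
375 = 4*90 + 15
90 = 6*15 + 0
gcd = 15 and 15 | 1189560, so solutions exist. Divide through by 15: 11864x ≡ 79304 (mod 98817).
Now find 11864⁻¹ mod 98817:
98817 = 8·11864 + 3905
11864 = 3·3905 + 149
3905 = 26·149 + 31
149 = 4·31 + 25
31 = 1·25 + 6
25 = 4·6 + 1
6 = 6·1 + 0
Back-substitute:
1 = 25 − 4·6
1 = −4·31 + 5·25
1 = 5·149 − 24·31
1 = −24·3905 + 629·149
1 = 629·11864 − 1911·3905
1 = −1911·98817 + 15917·11864
So 11864⁻¹ ≡ 15917 (mod 98817).
Then x ≡ 15917·79304 ≡ 92227 (mod 98817); the smallest non-negative solution is x = 92227.

92227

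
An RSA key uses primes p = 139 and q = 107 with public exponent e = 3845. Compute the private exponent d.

φ(n) = (p−1)(q−1) = 138·106 = 14628.
Need d with 3845·d ≡ 1 (mod 14628). Apply the extended Euclidean algorithm:
14628 = 3·3845 + 3093
3845 = 1·3093 + 752
3093 = 4·752 + 85
752 = 8·85 + 72
85 = 1·72 + 13
72 = 5·13 + 7
13 = 1·7 + 6
7 = 1·6 + 1
6 = 6·1 + 0
Back-substitute:
1 = 7 − 6
1 = −13 + 2·7
1 = 2·72 − 11·13
1 = −11·85 + 13·72
1 = 13·752 − 115·85
1 = −115·3093 + 473·752
1 = 473·3845 − 588·3093
1 = −588·14628 + 2237·3845
So 3845·2237 ≡ 1 (mod 14628), hence d = 2237.

2237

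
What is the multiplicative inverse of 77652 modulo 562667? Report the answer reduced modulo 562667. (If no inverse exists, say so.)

gcd(562667, 77652) by repeated division:
562667 = 7*77652 + 19103
77652 = 4*19103 + 1240
19103 = 15*1240 + 503
1240 = 2*503 + 234
503 = 2*234 + 35
234 = 6*35 + 24
35 = 1*24 + 11
24 = 2*11 + 2
11 = 5*2 + 1
2 = 2*1 + 0
Since gcd(77652, 562667) = 1, back-substitute to write 1 as a combination:
1 = 11 − 5·2
1 = −5·24 + 11·11
1 = 11·35 − 16·24
1 = −16·234 + 107·35
1 = 107·503 − 230·234
1 = −230·1240 + 567·503
1 = 567·19103 − 8735·1240
1 = −8735·77652 + 35507·19103
1 = 35507·562667 − 257284·77652
Thus 77652·(-257284) ≡ 1 (mod 562667); reducing, -257284 mod 562667 = 305383.

305383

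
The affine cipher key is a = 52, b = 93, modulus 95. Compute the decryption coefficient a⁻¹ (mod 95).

Apply the Euclidean algorithm to 95 and 52:
95 = 1×52 + 43
52 = 1×43 + 9
43 = 4×9 + 7
9 = 1×7 + 2
7 = 3×2 + 1
2 = 2×1 + 0
Since gcd(52, 95) = 1, back-substitute to write 1 as a combination:
1 = 7 − 3·2
1 = −3·9 + 4·7
1 = 4·43 − 19·9
1 = −19·52 + 23·43
1 = 23·95 − 42·52
Hence 52⁻¹ ≡ -42 ≡ 53 (mod 95).

53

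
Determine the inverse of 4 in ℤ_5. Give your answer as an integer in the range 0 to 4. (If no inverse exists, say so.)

4

gcd(5, 4) by repeated division:
5 = 1·4 + 1
4 = 4·1 + 0
Since gcd(4, 5) = 1, back-substitute to write 1 as a combination:
1 = 5 − 4
So 4·(-1) ≡ 1 (mod 5), and -1 ≡ 4 (mod 5).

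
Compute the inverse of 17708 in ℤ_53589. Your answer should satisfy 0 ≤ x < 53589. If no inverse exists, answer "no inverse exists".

29618

Run Euclid on (53589, 17708):
53589 = 3×17708 + 465
17708 = 38×465 + 38
465 = 12×38 + 9
38 = 4×9 + 2
9 = 4×2 + 1
2 = 2×1 + 0
The gcd is 1. Working backward:
1 = 9 − 4·2
1 = −4·38 + 17·9
1 = 17·465 − 208·38
1 = −208·17708 + 7921·465
1 = 7921·53589 − 23971·17708
Hence 17708⁻¹ ≡ -23971 ≡ 29618 (mod 53589).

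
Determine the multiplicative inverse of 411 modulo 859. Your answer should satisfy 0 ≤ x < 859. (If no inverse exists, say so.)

gcd(859, 411) by repeated division:
859 = 2·411 + 37
411 = 11·37 + 4
37 = 9·4 + 1
4 = 4·1 + 0
Since gcd(411, 859) = 1, back-substitute to write 1 as a combination:
1 = 37 − 9·4
1 = −9·411 + 100·37
1 = 100·859 − 209·411
Thus 411·(-209) ≡ 1 (mod 859); reducing, -209 mod 859 = 650.

650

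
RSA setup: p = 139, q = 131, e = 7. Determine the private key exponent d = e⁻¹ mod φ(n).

2563

φ(n) = (p−1)(q−1) = 138·130 = 17940.
Need d with 7·d ≡ 1 (mod 17940). Apply the extended Euclidean algorithm:
17940 = 2562·7 + 6
7 = 1·6 + 1
6 = 6·1 + 0
Back-substitute:
1 = 7 − 6
1 = −17940 + 2563·7
So 7·2563 ≡ 1 (mod 17940), hence d = 2563.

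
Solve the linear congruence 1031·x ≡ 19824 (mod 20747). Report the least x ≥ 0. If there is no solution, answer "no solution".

9457

First find gcd(1031, 20747):
20747 = 20*1031 + 127
1031 = 8*127 + 15
127 = 8*15 + 7
15 = 2*7 + 1
7 = 7*1 + 0
gcd = 1, so a unique solution mod 20747 exists.
Back-substitute for the Bézout coefficients:
1 = 15 − 2·7
1 = −2·127 + 17·15
1 = 17·1031 − 138·127
1 = −138·20747 + 2777·1031
So 1031·(2777) ≡ 1 (mod 20747), giving 1031⁻¹ ≡ 2777.
x ≡ 1031⁻¹·19824 ≡ 2777·19824 ≡ 9457 (mod 20747).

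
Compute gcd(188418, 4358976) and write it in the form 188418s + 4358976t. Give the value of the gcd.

6

Apply Euclid's algorithm to 4358976 and 188418:
4358976 = 23·188418 + 25362
188418 = 7·25362 + 10884
25362 = 2·10884 + 3594
10884 = 3·3594 + 102
3594 = 35·102 + 24
102 = 4·24 + 6
24 = 4·6 + 0
gcd(188418, 4358976) = 6.
Back-substituting:
6 = 102 − 4·24
6 = −4·3594 + 141·102
6 = 141·10884 − 427·3594
6 = −427·25362 + 995·10884
6 = 995·188418 − 7392·25362
6 = −7392·4358976 + 171011·188418
So 6 = (-7392)·4358976 + (171011)·188418.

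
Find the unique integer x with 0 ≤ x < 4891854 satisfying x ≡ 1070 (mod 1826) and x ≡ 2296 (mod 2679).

4867360

Write x = 1070 + 1826·k. Then 1826·k ≡ 2296 − 1070 ≡ 1226 (mod 2679).
Need 1826⁻¹ mod 2679. Extended Euclid on (2679, 1826):
2679 = 1*1826 + 853
1826 = 2*853 + 120
853 = 7*120 + 13
120 = 9*13 + 3
13 = 4*3 + 1
3 = 3*1 + 0
Back-substitute:
1 = 13 − 4·3
1 = −4·120 + 37·13
1 = 37·853 − 263·120
1 = −263·1826 + 563·853
1 = 563·2679 − 826·1826
1826⁻¹ ≡ 1853 (mod 2679), so k ≡ 1853·1226 ≡ 2665 (mod 2679).
x = 1070 + 1826·2665 = 4867360.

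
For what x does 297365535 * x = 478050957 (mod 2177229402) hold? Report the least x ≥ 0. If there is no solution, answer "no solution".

First find gcd(297365535, 2177229402):
2177229402 = 7·297365535 + 95670657
297365535 = 3·95670657 + 10353564
95670657 = 9·10353564 + 2488581
10353564 = 4·2488581 + 399240
2488581 = 6·399240 + 93141
399240 = 4·93141 + 26676
93141 = 3·26676 + 13113
26676 = 2·13113 + 450
13113 = 29·450 + 63
450 = 7·63 + 9
63 = 7·9 + 0
gcd = 9 and 9 | 478050957, so solutions exist. Divide through by 9: 33040615x ≡ 53116773 (mod 241914378).
Now find 33040615⁻¹ mod 241914378:
241914378 = 7·33040615 + 10630073
33040615 = 3·10630073 + 1150396
10630073 = 9·1150396 + 276509
1150396 = 4·276509 + 44360
276509 = 6·44360 + 10349
44360 = 4·10349 + 2964
10349 = 3·2964 + 1457
2964 = 2·1457 + 50
1457 = 29·50 + 7
50 = 7·7 + 1
7 = 7·1 + 0
Back-substitute:
1 = 50 − 7·7
1 = −7·1457 + 204·50
1 = 204·2964 − 415·1457
1 = −415·10349 + 1449·2964
1 = 1449·44360 − 6211·10349
1 = −6211·276509 + 38715·44360
1 = 38715·1150396 − 161071·276509
1 = −161071·10630073 + 1488354·1150396
1 = 1488354·33040615 − 4626133·10630073
1 = −4626133·241914378 + 33871285·33040615
So 33040615⁻¹ ≡ 33871285 (mod 241914378).
Then x ≡ 33871285·53116773 ≡ 161028357 (mod 241914378); the smallest non-negative solution is x = 161028357.

161028357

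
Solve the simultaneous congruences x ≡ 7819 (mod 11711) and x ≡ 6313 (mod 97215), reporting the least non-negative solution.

1115937298

Write x = 7819 + 11711·k. Then 11711·k ≡ 6313 − 7819 ≡ 95709 (mod 97215).
Need 11711⁻¹ mod 97215. Extended Euclid on (97215, 11711):
97215 = 8*11711 + 3527
11711 = 3*3527 + 1130
3527 = 3*1130 + 137
1130 = 8*137 + 34
137 = 4*34 + 1
34 = 34*1 + 0
Back-substitute:
1 = 137 − 4·34
1 = −4·1130 + 33·137
1 = 33·3527 − 103·1130
1 = −103·11711 + 342·3527
1 = 342·97215 − 2839·11711
11711⁻¹ ≡ 94376 (mod 97215), so k ≡ 94376·95709 ≡ 95289 (mod 97215).
x = 7819 + 11711·95289 = 1115937298.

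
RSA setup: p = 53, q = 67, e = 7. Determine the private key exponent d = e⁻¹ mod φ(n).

φ(n) = (p−1)(q−1) = 52·66 = 3432.
Need d with 7·d ≡ 1 (mod 3432). Apply the extended Euclidean algorithm:
3432 = 490*7 + 2
7 = 3*2 + 1
2 = 2*1 + 0
Back-substitute:
1 = 7 − 3·2
1 = −3·3432 + 1471·7
So 7·1471 ≡ 1 (mod 3432), hence d = 1471.

1471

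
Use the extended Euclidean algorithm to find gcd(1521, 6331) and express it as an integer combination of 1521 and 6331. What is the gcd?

Apply Euclid's algorithm to 6331 and 1521:
6331 = 4*1521 + 247
1521 = 6*247 + 39
247 = 6*39 + 13
39 = 3*13 + 0
gcd(1521, 6331) = 13.
Working backward:
13 = 247 − 6·39
13 = −6·1521 + 37·247
13 = 37·6331 − 154·1521
So 13 = (37)·6331 + (-154)·1521.

13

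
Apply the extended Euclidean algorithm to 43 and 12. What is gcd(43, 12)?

Apply Euclid's algorithm to 43 and 12:
43 = 3·12 + 7
12 = 1·7 + 5
7 = 1·5 + 2
5 = 2·2 + 1
2 = 2·1 + 0
gcd(43, 12) = 1.
Working backward:
1 = 5 − 2·2
1 = −2·7 + 3·5
1 = 3·12 − 5·7
1 = −5·43 + 18·12
So 1 = (-5)·43 + (18)·12.

1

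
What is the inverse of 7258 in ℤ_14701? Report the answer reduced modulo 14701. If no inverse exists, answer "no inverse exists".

11284

Apply the Euclidean algorithm to 14701 and 7258:
14701 = 2*7258 + 185
7258 = 39*185 + 43
185 = 4*43 + 13
43 = 3*13 + 4
13 = 3*4 + 1
4 = 4*1 + 0
The gcd is 1. Working backward:
1 = 13 − 3·4
1 = −3·43 + 10·13
1 = 10·185 − 43·43
1 = −43·7258 + 1687·185
1 = 1687·14701 − 3417·7258
Hence 7258⁻¹ ≡ -3417 ≡ 11284 (mod 14701).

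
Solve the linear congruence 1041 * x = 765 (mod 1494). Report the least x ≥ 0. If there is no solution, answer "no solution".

First find gcd(1041, 1494):
1494 = 1*1041 + 453
1041 = 2*453 + 135
453 = 3*135 + 48
135 = 2*48 + 39
48 = 1*39 + 9
39 = 4*9 + 3
9 = 3*3 + 0
gcd = 3 and 3 | 765, so solutions exist. Divide through by 3: 347x ≡ 255 (mod 498).
Now find 347⁻¹ mod 498:
498 = 1×347 + 151
347 = 2×151 + 45
151 = 3×45 + 16
45 = 2×16 + 13
16 = 1×13 + 3
13 = 4×3 + 1
3 = 3×1 + 0
Back-substitute:
1 = 13 − 4·3
1 = −4·16 + 5·13
1 = 5·45 − 14·16
1 = −14·151 + 47·45
1 = 47·347 − 108·151
1 = −108·498 + 155·347
So 347⁻¹ ≡ 155 (mod 498).
Then x ≡ 155·255 ≡ 183 (mod 498); the smallest non-negative solution is x = 183.

183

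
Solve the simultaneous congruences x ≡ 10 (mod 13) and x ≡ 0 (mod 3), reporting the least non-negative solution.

Write x = 10 + 13·k. Then 13·k ≡ 0 − 10 ≡ 2 (mod 3).
Need 13⁻¹ mod 3. Extended Euclid on (3, 1):
3 = 3·1 + 0
13⁻¹ ≡ 1 (mod 3), so k ≡ 1·2 ≡ 2 (mod 3).
x = 10 + 13·2 = 36.

36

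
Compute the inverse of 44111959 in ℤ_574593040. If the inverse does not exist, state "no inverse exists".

Extended Euclidean algorithm:
574593040 = 13·44111959 + 1137573
44111959 = 38·1137573 + 884185
1137573 = 1·884185 + 253388
884185 = 3·253388 + 124021
253388 = 2·124021 + 5346
124021 = 23·5346 + 1063
5346 = 5·1063 + 31
1063 = 34·31 + 9
31 = 3·9 + 4
9 = 2·4 + 1
4 = 4·1 + 0
gcd = 1, so the inverse exists. Back-substitute:
1 = 9 − 2·4
1 = −2·31 + 7·9
1 = 7·1063 − 240·31
1 = −240·5346 + 1207·1063
1 = 1207·124021 − 28001·5346
1 = −28001·253388 + 57209·124021
1 = 57209·884185 − 199628·253388
1 = −199628·1137573 + 256837·884185
1 = 256837·44111959 − 9959434·1137573
1 = −9959434·574593040 + 129729479·44111959
So 44111959·129729479 ≡ 1 (mod 574593040).

129729479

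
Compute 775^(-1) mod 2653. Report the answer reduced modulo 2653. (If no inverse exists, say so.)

1739

Apply the Euclidean algorithm to 2653 and 775:
2653 = 3×775 + 328
775 = 2×328 + 119
328 = 2×119 + 90
119 = 1×90 + 29
90 = 3×29 + 3
29 = 9×3 + 2
3 = 1×2 + 1
2 = 2×1 + 0
The gcd is 1. Working backward:
1 = 3 − 2
1 = −29 + 10·3
1 = 10·90 − 31·29
1 = −31·119 + 41·90
1 = 41·328 − 113·119
1 = −113·775 + 267·328
1 = 267·2653 − 914·775
So 775·(-914) ≡ 1 (mod 2653), and -914 ≡ 1739 (mod 2653).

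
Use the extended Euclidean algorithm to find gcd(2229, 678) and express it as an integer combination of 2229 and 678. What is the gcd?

Repeated division:
2229 = 3*678 + 195
678 = 3*195 + 93
195 = 2*93 + 9
93 = 10*9 + 3
9 = 3*3 + 0
gcd(2229, 678) = 3.
Express as a combination:
3 = 93 − 10·9
3 = −10·195 + 21·93
3 = 21·678 − 73·195
3 = −73·2229 + 240·678
So 3 = (-73)·2229 + (240)·678.

3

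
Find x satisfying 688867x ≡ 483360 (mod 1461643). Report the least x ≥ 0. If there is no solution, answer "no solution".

First find gcd(688867, 1461643):
1461643 = 2*688867 + 83909
688867 = 8*83909 + 17595
83909 = 4*17595 + 13529
17595 = 1*13529 + 4066
13529 = 3*4066 + 1331
4066 = 3*1331 + 73
1331 = 18*73 + 17
73 = 4*17 + 5
17 = 3*5 + 2
5 = 2*2 + 1
2 = 2*1 + 0
gcd = 1, so a unique solution mod 1461643 exists.
Back-substitute for the Bézout coefficients:
1 = 5 − 2·2
1 = −2·17 + 7·5
1 = 7·73 − 30·17
1 = −30·1331 + 547·73
1 = 547·4066 − 1671·1331
1 = −1671·13529 + 5560·4066
1 = 5560·17595 − 7231·13529
1 = −7231·83909 + 34484·17595
1 = 34484·688867 − 283103·83909
1 = −283103·1461643 + 600690·688867
So 688867·(600690) ≡ 1 (mod 1461643), giving 688867⁻¹ ≡ 600690.
x ≡ 688867⁻¹·483360 ≡ 600690·483360 ≡ 1444665 (mod 1461643).

1444665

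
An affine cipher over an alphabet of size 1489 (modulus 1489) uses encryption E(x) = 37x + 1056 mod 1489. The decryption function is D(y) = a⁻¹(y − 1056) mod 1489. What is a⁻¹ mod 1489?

161

Apply the Euclidean algorithm to 1489 and 37:
1489 = 40*37 + 9
37 = 4*9 + 1
9 = 9*1 + 0
Since gcd(37, 1489) = 1, back-substitute to write 1 as a combination:
1 = 37 − 4·9
1 = −4·1489 + 161·37
So 37·161 ≡ 1 (mod 1489).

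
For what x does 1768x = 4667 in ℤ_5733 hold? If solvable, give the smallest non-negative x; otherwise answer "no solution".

First find gcd(1768, 5733):
5733 = 3·1768 + 429
1768 = 4·429 + 52
429 = 8·52 + 13
52 = 4·13 + 0
gcd = 13 and 13 | 4667, so solutions exist. Divide through by 13: 136x ≡ 359 (mod 441).
Now find 136⁻¹ mod 441:
441 = 3*136 + 33
136 = 4*33 + 4
33 = 8*4 + 1
4 = 4*1 + 0
Back-substitute:
1 = 33 − 8·4
1 = −8·136 + 33·33
1 = 33·441 − 107·136
So 136·(-107) ≡ 1 (mod 441), i.e. 136⁻¹ ≡ 334.
Then x ≡ 334·359 ≡ 395 (mod 441); the smallest non-negative solution is x = 395.

395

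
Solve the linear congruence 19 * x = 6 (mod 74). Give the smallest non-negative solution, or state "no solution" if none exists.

12

First find gcd(19, 74):
74 = 3*19 + 17
19 = 1*17 + 2
17 = 8*2 + 1
2 = 2*1 + 0
gcd = 1, so a unique solution mod 74 exists.
Back-substitute for the Bézout coefficients:
1 = 17 − 8·2
1 = −8·19 + 9·17
1 = 9·74 − 35·19
So 19·(-35) ≡ 1 (mod 74), giving 19⁻¹ ≡ 39.
x ≡ 19⁻¹·6 ≡ 39·6 ≡ 12 (mod 74).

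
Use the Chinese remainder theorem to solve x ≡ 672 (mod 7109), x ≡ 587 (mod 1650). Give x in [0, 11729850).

11268437

Write x = 672 + 7109·k. Then 7109·k ≡ 587 − 672 ≡ 1565 (mod 1650).
Need 7109⁻¹ mod 1650. Extended Euclid on (1650, 509):
1650 = 3*509 + 123
509 = 4*123 + 17
123 = 7*17 + 4
17 = 4*4 + 1
4 = 4*1 + 0
Back-substitute:
1 = 17 − 4·4
1 = −4·123 + 29·17
1 = 29·509 − 120·123
1 = −120·1650 + 389·509
7109⁻¹ ≡ 389 (mod 1650), so k ≡ 389·1565 ≡ 1585 (mod 1650).
x = 672 + 7109·1585 = 11268437.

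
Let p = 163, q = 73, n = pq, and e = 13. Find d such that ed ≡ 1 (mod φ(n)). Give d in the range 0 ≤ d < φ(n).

φ(n) = (p−1)(q−1) = 162·72 = 11664.
Need d with 13·d ≡ 1 (mod 11664). Apply the extended Euclidean algorithm:
11664 = 897×13 + 3
13 = 4×3 + 1
3 = 3×1 + 0
Back-substitute:
1 = 13 − 4·3
1 = −4·11664 + 3589·13
So 13·3589 ≡ 1 (mod 11664), hence d = 3589.

3589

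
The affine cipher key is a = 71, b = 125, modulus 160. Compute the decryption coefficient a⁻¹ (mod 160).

gcd(160, 71) by repeated division:
160 = 2*71 + 18
71 = 3*18 + 17
18 = 1*17 + 1
17 = 17*1 + 0
The gcd is 1. Working backward:
1 = 18 − 17
1 = −71 + 4·18
1 = 4·160 − 9·71
Thus 71·(-9) ≡ 1 (mod 160); reducing, -9 mod 160 = 151.

151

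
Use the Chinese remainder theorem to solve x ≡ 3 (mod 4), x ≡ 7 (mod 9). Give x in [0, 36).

Write x = 3 + 4·k. Then 4·k ≡ 7 − 3 ≡ 4 (mod 9).
Need 4⁻¹ mod 9. Extended Euclid on (9, 4):
9 = 2×4 + 1
4 = 4×1 + 0
Back-substitute:
1 = 9 − 2·4
4⁻¹ ≡ 7 (mod 9), so k ≡ 7·4 ≡ 1 (mod 9).
x = 3 + 4·1 = 7.

7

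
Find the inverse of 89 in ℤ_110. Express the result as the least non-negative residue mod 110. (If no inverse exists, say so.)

89

Extended Euclidean algorithm:
110 = 1*89 + 21
89 = 4*21 + 5
21 = 4*5 + 1
5 = 5*1 + 0
Since gcd(89, 110) = 1, back-substitute to write 1 as a combination:
1 = 21 − 4·5
1 = −4·89 + 17·21
1 = 17·110 − 21·89
Thus 89·(-21) ≡ 1 (mod 110); reducing, -21 mod 110 = 89.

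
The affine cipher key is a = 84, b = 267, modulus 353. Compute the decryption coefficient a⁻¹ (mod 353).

332

Run Euclid on (353, 84):
353 = 4·84 + 17
84 = 4·17 + 16
17 = 1·16 + 1
16 = 16·1 + 0
Since gcd(84, 353) = 1, back-substitute to write 1 as a combination:
1 = 17 − 16
1 = −84 + 5·17
1 = 5·353 − 21·84
So 84·(-21) ≡ 1 (mod 353), and -21 ≡ 332 (mod 353).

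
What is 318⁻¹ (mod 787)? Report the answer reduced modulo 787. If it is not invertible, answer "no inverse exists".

Extended Euclidean algorithm:
787 = 2*318 + 151
318 = 2*151 + 16
151 = 9*16 + 7
16 = 2*7 + 2
7 = 3*2 + 1
2 = 2*1 + 0
The gcd is 1. Working backward:
1 = 7 − 3·2
1 = −3·16 + 7·7
1 = 7·151 − 66·16
1 = −66·318 + 139·151
1 = 139·787 − 344·318
Hence 318⁻¹ ≡ -344 ≡ 443 (mod 787).

443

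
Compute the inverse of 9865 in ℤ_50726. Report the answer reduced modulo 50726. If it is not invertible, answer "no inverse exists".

39357

Apply the Euclidean algorithm to 50726 and 9865:
50726 = 5·9865 + 1401
9865 = 7·1401 + 58
1401 = 24·58 + 9
58 = 6·9 + 4
9 = 2·4 + 1
4 = 4·1 + 0
gcd = 1, so the inverse exists. Back-substitute:
1 = 9 − 2·4
1 = −2·58 + 13·9
1 = 13·1401 − 314·58
1 = −314·9865 + 2211·1401
1 = 2211·50726 − 11369·9865
So 9865·(-11369) ≡ 1 (mod 50726), and -11369 ≡ 39357 (mod 50726).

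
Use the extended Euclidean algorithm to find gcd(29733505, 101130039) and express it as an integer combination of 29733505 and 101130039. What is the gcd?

Repeated division:
101130039 = 3×29733505 + 11929524
29733505 = 2×11929524 + 5874457
11929524 = 2×5874457 + 180610
5874457 = 32×180610 + 94937
180610 = 1×94937 + 85673
94937 = 1×85673 + 9264
85673 = 9×9264 + 2297
9264 = 4×2297 + 76
2297 = 30×76 + 17
76 = 4×17 + 8
17 = 2×8 + 1
8 = 8×1 + 0
gcd(29733505, 101130039) = 1.
Express as a combination:
1 = 17 − 2·8
1 = −2·76 + 9·17
1 = 9·2297 − 272·76
1 = −272·9264 + 1097·2297
1 = 1097·85673 − 10145·9264
1 = −10145·94937 + 11242·85673
1 = 11242·180610 − 21387·94937
1 = −21387·5874457 + 695626·180610
1 = 695626·11929524 − 1412639·5874457
1 = −1412639·29733505 + 3520904·11929524
1 = 3520904·101130039 − 11975351·29733505
So 1 = (3520904)·101130039 + (-11975351)·29733505.

1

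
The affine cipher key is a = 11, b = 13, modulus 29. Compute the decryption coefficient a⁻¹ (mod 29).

8

Apply the Euclidean algorithm to 29 and 11:
29 = 2×11 + 7
11 = 1×7 + 4
7 = 1×4 + 3
4 = 1×3 + 1
3 = 3×1 + 0
Since gcd(11, 29) = 1, back-substitute to write 1 as a combination:
1 = 4 − 3
1 = −7 + 2·4
1 = 2·11 − 3·7
1 = −3·29 + 8·11
So 11·8 ≡ 1 (mod 29).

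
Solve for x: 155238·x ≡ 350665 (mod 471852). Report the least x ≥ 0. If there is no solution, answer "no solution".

no solution

gcd(155238, 471852):
471852 = 3×155238 + 6138
155238 = 25×6138 + 1788
6138 = 3×1788 + 774
1788 = 2×774 + 240
774 = 3×240 + 54
240 = 4×54 + 24
54 = 2×24 + 6
24 = 4×6 + 0
gcd = 6, but 6 ∤ 350665, so the congruence has no solution.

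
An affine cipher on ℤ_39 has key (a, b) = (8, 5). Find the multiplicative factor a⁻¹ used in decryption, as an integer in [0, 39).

5

Extended Euclidean algorithm:
39 = 4*8 + 7
8 = 1*7 + 1
7 = 7*1 + 0
The gcd is 1. Working backward:
1 = 8 − 7
1 = −39 + 5·8
So 8·5 ≡ 1 (mod 39).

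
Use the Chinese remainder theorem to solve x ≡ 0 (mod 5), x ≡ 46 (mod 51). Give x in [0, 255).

250

Write x = 0 + 5·k. Then 5·k ≡ 46 − 0 ≡ 46 (mod 51).
Need 5⁻¹ mod 51. Extended Euclid on (51, 5):
51 = 10×5 + 1
5 = 5×1 + 0
Back-substitute:
1 = 51 − 10·5
5⁻¹ ≡ 41 (mod 51), so k ≡ 41·46 ≡ 50 (mod 51).
x = 0 + 5·50 = 250.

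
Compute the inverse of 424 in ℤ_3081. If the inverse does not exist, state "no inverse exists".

Extended Euclidean algorithm:
3081 = 7*424 + 113
424 = 3*113 + 85
113 = 1*85 + 28
85 = 3*28 + 1
28 = 28*1 + 0
Since gcd(424, 3081) = 1, back-substitute to write 1 as a combination:
1 = 85 − 3·28
1 = −3·113 + 4·85
1 = 4·424 − 15·113
1 = −15·3081 + 109·424
So 424·109 ≡ 1 (mod 3081).

109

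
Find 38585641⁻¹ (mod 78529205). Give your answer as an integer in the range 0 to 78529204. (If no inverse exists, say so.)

68779581

Extended Euclidean algorithm:
78529205 = 2·38585641 + 1357923
38585641 = 28·1357923 + 563797
1357923 = 2·563797 + 230329
563797 = 2·230329 + 103139
230329 = 2·103139 + 24051
103139 = 4·24051 + 6935
24051 = 3·6935 + 3246
6935 = 2·3246 + 443
3246 = 7·443 + 145
443 = 3·145 + 8
145 = 18·8 + 1
8 = 8·1 + 0
gcd = 1, so the inverse exists. Back-substitute:
1 = 145 − 18·8
1 = −18·443 + 55·145
1 = 55·3246 − 403·443
1 = −403·6935 + 861·3246
1 = 861·24051 − 2986·6935
1 = −2986·103139 + 12805·24051
1 = 12805·230329 − 28596·103139
1 = −28596·563797 + 69997·230329
1 = 69997·1357923 − 168590·563797
1 = −168590·38585641 + 4790517·1357923
1 = 4790517·78529205 − 9749624·38585641
So 38585641·(-9749624) ≡ 1 (mod 78529205), and -9749624 ≡ 68779581 (mod 78529205).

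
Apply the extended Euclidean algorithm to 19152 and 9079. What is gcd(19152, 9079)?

Repeated division:
19152 = 2*9079 + 994
9079 = 9*994 + 133
994 = 7*133 + 63
133 = 2*63 + 7
63 = 9*7 + 0
gcd(19152, 9079) = 7.
Back-substituting:
7 = 133 − 2·63
7 = −2·994 + 15·133
7 = 15·9079 − 137·994
7 = −137·19152 + 289·9079
So 7 = (-137)·19152 + (289)·9079.

7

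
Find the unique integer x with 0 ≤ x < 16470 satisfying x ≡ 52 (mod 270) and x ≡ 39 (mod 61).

8152

Write x = 52 + 270·k. Then 270·k ≡ 39 − 52 ≡ 48 (mod 61).
Need 270⁻¹ mod 61. Extended Euclid on (61, 26):
61 = 2*26 + 9
26 = 2*9 + 8
9 = 1*8 + 1
8 = 8*1 + 0
Back-substitute:
1 = 9 − 8
1 = −26 + 3·9
1 = 3·61 − 7·26
270⁻¹ ≡ 54 (mod 61), so k ≡ 54·48 ≡ 30 (mod 61).
x = 52 + 270·30 = 8152.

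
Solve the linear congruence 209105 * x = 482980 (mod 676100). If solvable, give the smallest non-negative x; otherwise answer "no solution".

First find gcd(209105, 676100):
676100 = 3·209105 + 48785
209105 = 4·48785 + 13965
48785 = 3·13965 + 6890
13965 = 2·6890 + 185
6890 = 37·185 + 45
185 = 4·45 + 5
45 = 9·5 + 0
gcd = 5 and 5 | 482980, so solutions exist. Divide through by 5: 41821x ≡ 96596 (mod 135220).
Now find 41821⁻¹ mod 135220:
135220 = 3×41821 + 9757
41821 = 4×9757 + 2793
9757 = 3×2793 + 1378
2793 = 2×1378 + 37
1378 = 37×37 + 9
37 = 4×9 + 1
9 = 9×1 + 0
Back-substitute:
1 = 37 − 4·9
1 = −4·1378 + 149·37
1 = 149·2793 − 302·1378
1 = −302·9757 + 1055·2793
1 = 1055·41821 − 4522·9757
1 = −4522·135220 + 14621·41821
So 41821⁻¹ ≡ 14621 (mod 135220).
Then x ≡ 14621·96596 ≡ 92436 (mod 135220); the smallest non-negative solution is x = 92436.

92436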